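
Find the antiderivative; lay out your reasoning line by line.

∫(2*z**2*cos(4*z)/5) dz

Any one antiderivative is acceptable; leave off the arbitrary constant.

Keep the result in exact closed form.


Step 1. Integrate ∫(2*z**2*cos(4*z)/5) dz by parts with u = z**2, dv = (2*cos(4*z)/5) dz, so v = sin(4*z)/10: now z**2*sin(4*z)/10 + ∫(-z*sin(4*z)/5) dz.
Step 2. Integrate ∫(-z*sin(4*z)/5) dz by parts with u = z, dv = (-sin(4*z)/5) dz, so v = cos(4*z)/20: now z**2*sin(4*z)/10 + z*cos(4*z)/20 + ∫(-cos(4*z)/20) dz.
Step 3. Evaluate the standard form: now z**2*sin(4*z)/10 + z*cos(4*z)/20 - sin(4*z)/80.
Answer: z**2*sin(4*z)/10 + z*cos(4*z)/20 - sin(4*z)/80.


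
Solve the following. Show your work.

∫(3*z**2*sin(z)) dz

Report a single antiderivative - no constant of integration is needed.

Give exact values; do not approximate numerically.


Step 1. Integrate ∫(3*z**2*sin(z)) dz by parts with u = z**2, dv = (3*sin(z)) dz, so v = -3*cos(z): now -3*z**2*cos(z) + ∫(6*z*cos(z)) dz.
Step 2. Integrate ∫(6*z*cos(z)) dz by parts with u = z, dv = (6*cos(z)) dz, so v = 6*sin(z): now -3*z**2*cos(z) + 6*z*sin(z) + ∫(-6*sin(z)) dz.
Step 3. Evaluate the standard form: now -3*z**2*cos(z) + 6*z*sin(z) + 6*cos(z).
Answer: -3*z**2*cos(z) + 6*z*sin(z) + 6*cos(z).


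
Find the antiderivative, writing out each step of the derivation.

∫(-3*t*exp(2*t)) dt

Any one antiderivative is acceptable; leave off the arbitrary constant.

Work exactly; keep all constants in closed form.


Step 1. Integrate ∫(-3*t*exp(2*t)) dt by parts with u = t, dv = (-3*exp(2*t)) dt, so v = -3*exp(2*t)/2: now -3*t*exp(2*t)/2 + ∫(3*exp(2*t)/2) dt.
Step 2. Evaluate the standard form: now -3*t*exp(2*t)/2 + 3*exp(2*t)/4.
Answer: -3*t*exp(2*t)/2 + 3*exp(2*t)/4.


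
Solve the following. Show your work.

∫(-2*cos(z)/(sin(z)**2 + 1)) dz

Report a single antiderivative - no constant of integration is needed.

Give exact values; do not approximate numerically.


Step 1. Substitute u = sin(z), turning ∫(-2*cos(z)/(sin(z)**2 + 1)) dz into ∫(-2/(u**2 + 1)) du: now ∫(-2/(u**2 + 1)) du.
Step 2. Evaluate the standard form: now -2*atan(u).
Step 3. Substitute back u = sin(z): now -2*atan(sin(z)).
Answer: -2*atan(sin(z)).


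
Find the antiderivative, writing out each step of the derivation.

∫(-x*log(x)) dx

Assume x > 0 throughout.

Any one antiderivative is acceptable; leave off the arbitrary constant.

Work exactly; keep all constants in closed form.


Step 1. Integrate ∫(-x*log(x)) dx by parts with u = log(x), dv = (-x) dx, so v = -x**2/2 [assuming x > 0]: now -x**2*log(x)/2 + ∫(x/2) dx.
Step 2. Evaluate the standard form: now -x**2*log(x)/2 + x**2/4.
Answer: -x**2*log(x)/2 + x**2/4.


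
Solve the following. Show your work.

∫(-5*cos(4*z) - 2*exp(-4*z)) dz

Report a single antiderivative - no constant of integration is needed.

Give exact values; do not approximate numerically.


Step 1. Rewrite: now ∫(-2*exp(-4*z)) dz + ∫(-5*cos(4*z)) dz.
Step 2. Evaluate the standard form: now -5*sin(4*z)/4 + ∫(-2*exp(-4*z)) dz.
Step 3. Evaluate the standard form: now -5*sin(4*z)/4 + exp(-4*z)/2.
Answer: -5*sin(4*z)/4 + exp(-4*z)/2.


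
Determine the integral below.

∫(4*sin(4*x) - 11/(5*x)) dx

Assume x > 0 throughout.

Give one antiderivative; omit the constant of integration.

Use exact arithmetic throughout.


Answer: -11*log(x)/5 - cos(4*x).


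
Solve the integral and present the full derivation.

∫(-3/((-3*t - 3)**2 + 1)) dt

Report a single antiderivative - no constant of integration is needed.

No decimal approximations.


Step 1. Substitute u = -3*t - 3, turning ∫(-3/((-3*t - 3)**2 + 1)) dt into ∫(1/(u**2 + 1)) du: now ∫(1/(u**2 + 1)) du.
Step 2. Evaluate the standard form: now atan(u).
Step 3. Substitute back u = -3*t - 3: now -atan(3*t + 3).
Answer: -atan(3*t + 3).


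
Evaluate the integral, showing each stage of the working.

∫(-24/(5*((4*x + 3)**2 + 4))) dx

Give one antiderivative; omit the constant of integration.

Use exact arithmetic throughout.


Step 1. Substitute u = 4*x + 3, turning ∫(-24/(5*((4*x + 3)**2 + 4))) dx into ∫(-6/(5*(u**2 + 4))) du: now ∫(-6/(5*(u**2 + 4))) du.
Step 2. Evaluate the standard form: now -3*atan(u/2)/5.
Step 3. Substitute back u = 4*x + 3: now -3*atan(2*x + 3/2)/5.
Answer: -3*atan(2*x + 3/2)/5.


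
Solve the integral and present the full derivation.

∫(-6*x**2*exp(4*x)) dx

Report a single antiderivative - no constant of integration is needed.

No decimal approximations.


Step 1. Integrate ∫(-6*x**2*exp(4*x)) dx by parts with u = x**2, dv = (-6*exp(4*x)) dx, so v = -3*exp(4*x)/2: now -3*x**2*exp(4*x)/2 + ∫(3*x*exp(4*x)) dx.
Step 2. Integrate ∫(3*x*exp(4*x)) dx by parts with u = x, dv = (3*exp(4*x)) dx, so v = 3*exp(4*x)/4: now -3*x**2*exp(4*x)/2 + 3*x*exp(4*x)/4 + ∫(-3*exp(4*x)/4) dx.
Step 3. Evaluate the standard form: now -3*x**2*exp(4*x)/2 + 3*x*exp(4*x)/4 - 3*exp(4*x)/16.
Answer: -3*x**2*exp(4*x)/2 + 3*x*exp(4*x)/4 - 3*exp(4*x)/16.


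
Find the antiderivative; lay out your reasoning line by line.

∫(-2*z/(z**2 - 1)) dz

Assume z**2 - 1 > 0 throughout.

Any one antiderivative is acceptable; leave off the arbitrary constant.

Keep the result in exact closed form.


Step 1. Substitute u = z**2 - 1, turning ∫(-2*z/(z**2 - 1)) dz into ∫(-1/u) du: now ∫(-1/u) du.
Step 2. Evaluate the standard form [assuming u > 0]: now -log(u).
Step 3. Substitute back u = z**2 - 1: now -log(z**2 - 1).
Answer: -log(z**2 - 1).


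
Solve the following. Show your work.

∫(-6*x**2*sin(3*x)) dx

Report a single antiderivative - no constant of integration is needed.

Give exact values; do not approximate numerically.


Step 1. Integrate ∫(-6*x**2*sin(3*x)) dx by parts with u = x**2, dv = (-6*sin(3*x)) dx, so v = 2*cos(3*x): now 2*x**2*cos(3*x) + ∫(-4*x*cos(3*x)) dx.
Step 2. Integrate ∫(-4*x*cos(3*x)) dx by parts with u = x, dv = (-4*cos(3*x)) dx, so v = -4*sin(3*x)/3: now 2*x**2*cos(3*x) - 4*x*sin(3*x)/3 + ∫(4*sin(3*x)/3) dx.
Step 3. Evaluate the standard form: now 2*x**2*cos(3*x) - 4*x*sin(3*x)/3 - 4*cos(3*x)/9.
Answer: 2*x**2*cos(3*x) - 4*x*sin(3*x)/3 - 4*cos(3*x)/9.


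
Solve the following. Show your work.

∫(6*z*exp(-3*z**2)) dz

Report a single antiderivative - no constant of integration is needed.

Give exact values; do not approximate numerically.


Step 1. Substitute u = z**2, turning ∫(6*z*exp(-3*z**2)) dz into ∫(3*exp(-3*u)) du: now ∫(3*exp(-3*u)) du.
Step 2. Evaluate the standard form: now -exp(-3*u).
Step 3. Substitute back u = z**2: now -exp(-3*z**2).
Answer: -exp(-3*z**2).


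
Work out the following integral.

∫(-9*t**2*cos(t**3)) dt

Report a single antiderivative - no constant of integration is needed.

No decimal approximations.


Answer: -3*sin(t**3).


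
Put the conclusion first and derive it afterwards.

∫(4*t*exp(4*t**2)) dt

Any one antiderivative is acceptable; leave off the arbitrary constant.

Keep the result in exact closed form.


The answer is exp(4*t**2)/2.
Step 1. Substitute u = t**2, turning ∫(4*t*exp(4*t**2)) dt into ∫(2*exp(4*u)) du: now ∫(2*exp(4*u)) du.
Step 2. Evaluate the standard form: now exp(4*u)/2.
Step 3. Substitute back u = t**2: now exp(4*t**2)/2.
Answer: exp(4*t**2)/2.


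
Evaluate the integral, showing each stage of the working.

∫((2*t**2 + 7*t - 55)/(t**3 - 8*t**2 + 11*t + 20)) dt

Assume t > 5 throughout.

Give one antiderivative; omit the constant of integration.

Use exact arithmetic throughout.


Step 1. Decompose ∫((2*t**2 + 7*t - 55)/(t**3 - 8*t**2 + 11*t + 20)) dt by partial fractions, (2*t**2 + 7*t - 55)/(t**3 - 8*t**2 + 11*t + 20) = -2/(t + 1) - 1/(t - 4) + 5/(t - 5): now ∫(5/(t - 5)) dt + ∫(-1/(t - 4)) dt + ∫(-2/(t + 1)) dt.
Step 2. Evaluate the standard form [assuming t > 5]: now 5*log(t - 5) + ∫(-1/(t - 4)) dt + ∫(-2/(t + 1)) dt.
Step 3. Evaluate the standard form [assuming t > -1]: now 5*log(t - 5) - 2*log(t + 1) + ∫(-1/(t - 4)) dt.
Step 4. Evaluate the standard form [assuming t > 4]: now 5*log(t - 5) - log(t - 4) - 2*log(t + 1).
Answer: 5*log(t - 5) - log(t - 4) - 2*log(t + 1).


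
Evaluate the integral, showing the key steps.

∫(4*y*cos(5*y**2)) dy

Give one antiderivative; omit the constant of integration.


Step 1. Substitute u = y**2, turning ∫(4*y*cos(5*y**2)) dy into ∫(2*cos(5*u)) du: now ∫(2*cos(5*u)) du.
Step 2. Evaluate the standard form: now 2*sin(5*u)/5.
Step 3. Substitute back u = y**2: now 2*sin(5*y**2)/5.
Answer: 2*sin(5*y**2)/5.


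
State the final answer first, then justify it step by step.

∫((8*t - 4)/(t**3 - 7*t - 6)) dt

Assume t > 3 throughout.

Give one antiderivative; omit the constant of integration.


The answer is log(t - 3) + 3*log(t + 1) - 4*log(t + 2).
Step 1. Decompose ∫((8*t - 4)/(t**3 - 7*t - 6)) dt by partial fractions, (8*t - 4)/(t**3 - 7*t - 6) = -4/(t + 2) + 3/(t + 1) + 1/(t - 3): now ∫(1/(t - 3)) dt + ∫(3/(t + 1)) dt + ∫(-4/(t + 2)) dt.
Step 2. Evaluate the standard form [assuming t > 3]: now log(t - 3) + ∫(3/(t + 1)) dt + ∫(-4/(t + 2)) dt.
Step 3. Evaluate the standard form [assuming t > -2]: now log(t - 3) - 4*log(t + 2) + ∫(3/(t + 1)) dt.
Step 4. Evaluate the standard form [assuming t > -1]: now log(t - 3) + 3*log(t + 1) - 4*log(t + 2).
Answer: log(t - 3) + 3*log(t + 1) - 4*log(t + 2).


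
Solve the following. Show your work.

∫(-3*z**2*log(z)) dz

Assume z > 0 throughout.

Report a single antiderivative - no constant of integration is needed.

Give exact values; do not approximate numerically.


Step 1. Integrate ∫(-3*z**2*log(z)) dz by parts with u = log(z), dv = (-3*z**2) dz, so v = -z**3 [assuming z > 0]: now -z**3*log(z) + ∫(z**2) dz.
Step 2. Evaluate the standard form: now -z**3*log(z) + z**3/3.
Answer: -z**3*log(z) + z**3/3.


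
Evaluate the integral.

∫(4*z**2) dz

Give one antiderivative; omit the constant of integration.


Answer: 4*z**3/3.


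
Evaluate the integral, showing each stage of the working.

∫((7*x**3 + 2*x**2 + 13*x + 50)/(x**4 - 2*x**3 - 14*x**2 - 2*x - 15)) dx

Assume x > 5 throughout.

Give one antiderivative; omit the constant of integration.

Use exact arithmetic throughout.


Step 1. Decompose ∫((7*x**3 + 2*x**2 + 13*x + 50)/(x**4 - 2*x**3 - 14*x**2 - 2*x - 15)) dx by partial fractions, (7*x**3 + 2*x**2 + 13*x + 50)/(x**4 - 2*x**3 - 14*x**2 - 2*x - 15) = -3/(x**2 + 1) + 2/(x + 3) + 5/(x - 5): now ∫(5/(x - 5)) dx + ∫(2/(x + 3)) dx + ∫(-3/(x**2 + 1)) dx.
Step 2. Evaluate the standard form [assuming x > 5]: now 5*log(x - 5) + ∫(2/(x + 3)) dx + ∫(-3/(x**2 + 1)) dx.
Step 3. Evaluate the standard form [assuming x > -3]: now 5*log(x - 5) + 2*log(x + 3) + ∫(-3/(x**2 + 1)) dx.
Step 4. Evaluate the standard form: now 5*log(x - 5) + 2*log(x + 3) - 3*atan(x).
Answer: 5*log(x - 5) + 2*log(x + 3) - 3*atan(x).


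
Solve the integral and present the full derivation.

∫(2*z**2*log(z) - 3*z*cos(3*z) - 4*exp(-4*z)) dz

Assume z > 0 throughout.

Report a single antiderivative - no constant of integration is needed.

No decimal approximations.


Step 1. Rewrite: now ∫(-3*z*cos(3*z)) dz + ∫(2*z**2*log(z)) dz + ∫(-4*exp(-4*z)) dz.
Step 2. Integrate ∫(-3*z*cos(3*z)) dz by parts with u = z, dv = (-3*cos(3*z)) dz, so v = -sin(3*z): now -z*sin(3*z) + ∫(2*z**2*log(z)) dz + ∫(-4*exp(-4*z)) dz + ∫(sin(3*z)) dz.
Step 3. Evaluate the standard form: now -z*sin(3*z) - cos(3*z)/3 + ∫(2*z**2*log(z)) dz + ∫(-4*exp(-4*z)) dz.
Step 4. Integrate ∫(2*z**2*log(z)) dz by parts with u = log(z), dv = (2*z**2) dz, so v = 2*z**3/3 [assuming z > 0]: now 2*z**3*log(z)/3 - z*sin(3*z) - cos(3*z)/3 + ∫(-2*z**2/3) dz + ∫(-4*exp(-4*z)) dz.
Step 5. Evaluate the standard form: now 2*z**3*log(z)/3 - 2*z**3/9 - z*sin(3*z) - cos(3*z)/3 + ∫(-4*exp(-4*z)) dz.
Step 6. Evaluate the standard form: now 2*z**3*log(z)/3 - 2*z**3/9 - z*sin(3*z) - cos(3*z)/3 + exp(-4*z).
Answer: 2*z**3*log(z)/3 - 2*z**3/9 - z*sin(3*z) - cos(3*z)/3 + exp(-4*z).


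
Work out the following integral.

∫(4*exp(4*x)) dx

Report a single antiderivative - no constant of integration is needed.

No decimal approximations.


Answer: exp(4*x).


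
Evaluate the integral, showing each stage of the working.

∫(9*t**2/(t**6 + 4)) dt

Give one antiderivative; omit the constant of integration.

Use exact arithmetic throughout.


Step 1. Substitute u = t**3, turning ∫(9*t**2/(t**6 + 4)) dt into ∫(3/(u**2 + 4)) du: now ∫(3/(u**2 + 4)) du.
Step 2. Evaluate the standard form: now 3*atan(u/2)/2.
Step 3. Substitute back u = t**3: now 3*atan(t**3/2)/2.
Answer: 3*atan(t**3/2)/2.


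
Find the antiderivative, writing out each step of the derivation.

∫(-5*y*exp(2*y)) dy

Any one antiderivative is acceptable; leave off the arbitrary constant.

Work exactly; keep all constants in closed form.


Step 1. Integrate ∫(-5*y*exp(2*y)) dy by parts with u = y, dv = (-5*exp(2*y)) dy, so v = -5*exp(2*y)/2: now -5*y*exp(2*y)/2 + ∫(5*exp(2*y)/2) dy.
Step 2. Evaluate the standard form: now -5*y*exp(2*y)/2 + 5*exp(2*y)/4.
Answer: -5*y*exp(2*y)/2 + 5*exp(2*y)/4.


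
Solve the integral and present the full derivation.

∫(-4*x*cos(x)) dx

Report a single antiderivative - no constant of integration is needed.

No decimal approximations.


Step 1. Integrate ∫(-4*x*cos(x)) dx by parts with u = x, dv = (-4*cos(x)) dx, so v = -4*sin(x): now -4*x*sin(x) + ∫(4*sin(x)) dx.
Step 2. Evaluate the standard form: now -4*x*sin(x) - 4*cos(x).
Answer: -4*x*sin(x) - 4*cos(x).


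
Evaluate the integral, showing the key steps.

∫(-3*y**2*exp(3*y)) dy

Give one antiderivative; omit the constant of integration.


Step 1. Integrate ∫(-3*y**2*exp(3*y)) dy by parts with u = y**2, dv = (-3*exp(3*y)) dy, so v = -exp(3*y): now -y**2*exp(3*y) + ∫(2*y*exp(3*y)) dy.
Step 2. Integrate ∫(2*y*exp(3*y)) dy by parts with u = y, dv = (2*exp(3*y)) dy, so v = 2*exp(3*y)/3: now -y**2*exp(3*y) + 2*y*exp(3*y)/3 + ∫(-2*exp(3*y)/3) dy.
Step 3. Evaluate the standard form: now -y**2*exp(3*y) + 2*y*exp(3*y)/3 - 2*exp(3*y)/9.
Answer: -y**2*exp(3*y) + 2*y*exp(3*y)/3 - 2*exp(3*y)/9.


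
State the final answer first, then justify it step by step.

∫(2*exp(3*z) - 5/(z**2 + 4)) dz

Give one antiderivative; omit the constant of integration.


The answer is 2*exp(3*z)/3 - 5*atan(z/2)/2.
Step 1. Rewrite: now ∫(-5/(z**2 + 4)) dz + ∫(2*exp(3*z)) dz.
Step 2. Evaluate the standard form: now -5*atan(z/2)/2 + ∫(2*exp(3*z)) dz.
Step 3. Evaluate the standard form: now 2*exp(3*z)/3 - 5*atan(z/2)/2.
Answer: 2*exp(3*z)/3 - 5*atan(z/2)/2.


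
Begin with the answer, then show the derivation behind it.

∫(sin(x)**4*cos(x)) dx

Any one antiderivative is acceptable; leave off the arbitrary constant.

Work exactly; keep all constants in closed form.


The answer is sin(x)**5/5.
Step 1. Substitute u = sin(x), turning ∫(sin(x)**4*cos(x)) dx into ∫(u**4) du: now ∫(u**4) du.
Step 2. Evaluate the standard form: now u**5/5.
Step 3. Substitute back u = sin(x): now sin(x)**5/5.
Answer: sin(x)**5/5.


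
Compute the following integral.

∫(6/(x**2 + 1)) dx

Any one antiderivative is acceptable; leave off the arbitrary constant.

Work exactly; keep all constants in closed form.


Answer: 6*atan(x).


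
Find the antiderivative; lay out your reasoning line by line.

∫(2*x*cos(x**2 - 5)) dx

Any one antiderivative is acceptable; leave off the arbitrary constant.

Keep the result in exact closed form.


Step 1. Substitute u = x**2 - 5, turning ∫(2*x*cos(x**2 - 5)) dx into ∫(cos(u)) du: now ∫(cos(u)) du.
Step 2. Evaluate the standard form: now sin(u).
Step 3. Substitute back u = x**2 - 5: now sin(x**2 - 5).
Answer: sin(x**2 - 5).


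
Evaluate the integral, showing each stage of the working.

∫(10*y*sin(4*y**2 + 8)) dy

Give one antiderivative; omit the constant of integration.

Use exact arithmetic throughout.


Step 1. Substitute u = y**2 + 2, turning ∫(10*y*sin(4*y**2 + 8)) dy into ∫(5*sin(4*u)) du: now ∫(5*sin(4*u)) du.
Step 2. Evaluate the standard form: now -5*cos(4*u)/4.
Step 3. Substitute back u = y**2 + 2: now -5*cos(4*y**2 + 8)/4.
Answer: -5*cos(4*y**2 + 8)/4.


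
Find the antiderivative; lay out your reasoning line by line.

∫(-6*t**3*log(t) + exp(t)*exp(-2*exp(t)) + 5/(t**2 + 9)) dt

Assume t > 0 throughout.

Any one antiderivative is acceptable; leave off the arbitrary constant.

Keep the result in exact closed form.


Step 1. Rewrite: now ∫(-6*t**3*log(t)) dt + ∫(exp(t)*exp(-2*exp(t))) dt + ∫(5/(t**2 + 9)) dt.
Step 2. Integrate ∫(-6*t**3*log(t)) dt by parts with u = log(t), dv = (-6*t**3) dt, so v = -3*t**4/2 [assuming t > 0]: now -3*t**4*log(t)/2 + ∫(3*t**3/2) dt + ∫(exp(t)*exp(-2*exp(t))) dt + ∫(5/(t**2 + 9)) dt.
Step 3. Evaluate the standard form: now -3*t**4*log(t)/2 + 3*t**4/8 + ∫(exp(t)*exp(-2*exp(t))) dt + ∫(5/(t**2 + 9)) dt.
Step 4. Evaluate the standard form: now -3*t**4*log(t)/2 + 3*t**4/8 + 5*atan(t/3)/3 + ∫(exp(t)*exp(-2*exp(t))) dt.
Step 5. Substitute u = exp(t), turning ∫(exp(t)*exp(-2*exp(t))) dt into ∫(exp(-2*u)) du: now -3*t**4*log(t)/2 + 3*t**4/8 + 5*atan(t/3)/3 + ∫(exp(-2*u)) du.
Step 6. Evaluate the standard form: now -3*t**4*log(t)/2 + 3*t**4/8 + 5*atan(t/3)/3 - exp(-2*u)/2.
Step 7. Substitute back u = exp(t): now -3*t**4*log(t)/2 + 3*t**4/8 + 5*atan(t/3)/3 - exp(-2*exp(t))/2.
Answer: -3*t**4*log(t)/2 + 3*t**4/8 + 5*atan(t/3)/3 - exp(-2*exp(t))/2.


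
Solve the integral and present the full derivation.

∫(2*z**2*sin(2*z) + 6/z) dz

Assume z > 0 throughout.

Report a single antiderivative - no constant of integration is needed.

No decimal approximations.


Step 1. Rewrite: now ∫(6/z) dz + ∫(2*z**2*sin(2*z)) dz.
Step 2. Integrate ∫(2*z**2*sin(2*z)) dz by parts with u = z**2, dv = (2*sin(2*z)) dz, so v = -cos(2*z): now -z**2*cos(2*z) + ∫(6/z) dz + ∫(2*z*cos(2*z)) dz.
Step 3. Integrate ∫(2*z*cos(2*z)) dz by parts with u = z, dv = (2*cos(2*z)) dz, so v = sin(2*z): now -z**2*cos(2*z) + z*sin(2*z) + ∫(6/z) dz + ∫(-sin(2*z)) dz.
Step 4. Evaluate the standard form: now -z**2*cos(2*z) + z*sin(2*z) + cos(2*z)/2 + ∫(6/z) dz.
Step 5. Evaluate the standard form [assuming z > 0]: now -z**2*cos(2*z) + z*sin(2*z) + 6*log(z) + cos(2*z)/2.
Answer: -z**2*cos(2*z) + z*sin(2*z) + 6*log(z) + cos(2*z)/2.


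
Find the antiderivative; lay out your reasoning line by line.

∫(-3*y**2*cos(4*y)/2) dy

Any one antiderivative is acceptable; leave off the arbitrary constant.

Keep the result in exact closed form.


Step 1. Integrate ∫(-3*y**2*cos(4*y)/2) dy by parts with u = y**2, dv = (-3*cos(4*y)/2) dy, so v = -3*sin(4*y)/8: now -3*y**2*sin(4*y)/8 + ∫(3*y*sin(4*y)/4) dy.
Step 2. Integrate ∫(3*y*sin(4*y)/4) dy by parts with u = y, dv = (3*sin(4*y)/4) dy, so v = -3*cos(4*y)/16: now -3*y**2*sin(4*y)/8 - 3*y*cos(4*y)/16 + ∫(3*cos(4*y)/16) dy.
Step 3. Evaluate the standard form: now -3*y**2*sin(4*y)/8 - 3*y*cos(4*y)/16 + 3*sin(4*y)/64.
Answer: -3*y**2*sin(4*y)/8 - 3*y*cos(4*y)/16 + 3*sin(4*y)/64.


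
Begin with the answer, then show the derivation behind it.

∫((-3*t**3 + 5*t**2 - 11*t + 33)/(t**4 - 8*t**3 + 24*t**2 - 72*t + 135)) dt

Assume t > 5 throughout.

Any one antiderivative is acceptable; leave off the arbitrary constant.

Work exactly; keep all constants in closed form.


The answer is -4*log(t - 5) + log(t - 3) - 2*atan(t/3)/3.
Step 1. Decompose ∫((-3*t**3 + 5*t**2 - 11*t + 33)/(t**4 - 8*t**3 + 24*t**2 - 72*t + 135)) dt by partial fractions, (-3*t**3 + 5*t**2 - 11*t + 33)/(t**4 - 8*t**3 + 24*t**2 - 72*t + 135) = -2/(t**2 + 9) + 1/(t - 3) - 4/(t - 5): now ∫(-4/(t - 5)) dt + ∫(1/(t - 3)) dt + ∫(-2/(t**2 + 9)) dt.
Step 2. Evaluate the standard form [assuming t > 3]: now log(t - 3) + ∫(-4/(t - 5)) dt + ∫(-2/(t**2 + 9)) dt.
Step 3. Evaluate the standard form [assuming t > 5]: now -4*log(t - 5) + log(t - 3) + ∫(-2/(t**2 + 9)) dt.
Step 4. Evaluate the standard form: now -4*log(t - 5) + log(t - 3) - 2*atan(t/3)/3.
Answer: -4*log(t - 5) + log(t - 3) - 2*atan(t/3)/3.


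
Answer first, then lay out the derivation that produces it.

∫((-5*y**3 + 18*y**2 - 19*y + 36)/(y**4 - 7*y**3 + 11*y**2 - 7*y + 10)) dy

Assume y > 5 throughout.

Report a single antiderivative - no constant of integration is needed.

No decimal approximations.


The answer is -3*log(y - 5) - 2*log(y - 2) + 2*atan(y).
Step 1. Decompose ∫((-5*y**3 + 18*y**2 - 19*y + 36)/(y**4 - 7*y**3 + 11*y**2 - 7*y + 10)) dy by partial fractions, (-5*y**3 + 18*y**2 - 19*y + 36)/(y**4 - 7*y**3 + 11*y**2 - 7*y + 10) = 2/(y**2 + 1) - 2/(y - 2) - 3/(y - 5): now ∫(-3/(y - 5)) dy + ∫(-2/(y - 2)) dy + ∫(2/(y**2 + 1)) dy.
Step 2. Evaluate the standard form [assuming y > 2]: now -2*log(y - 2) + ∫(-3/(y - 5)) dy + ∫(2/(y**2 + 1)) dy.
Step 3. Evaluate the standard form [assuming y > 5]: now -3*log(y - 5) - 2*log(y - 2) + ∫(2/(y**2 + 1)) dy.
Step 4. Evaluate the standard form: now -3*log(y - 5) - 2*log(y - 2) + 2*atan(y).
Answer: -3*log(y - 5) - 2*log(y - 2) + 2*atan(y).


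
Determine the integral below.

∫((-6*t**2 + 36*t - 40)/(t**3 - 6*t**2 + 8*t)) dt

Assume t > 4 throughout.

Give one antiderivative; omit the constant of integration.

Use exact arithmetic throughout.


Answer: -5*log(t) + log(t - 4) - 2*log(t - 2).


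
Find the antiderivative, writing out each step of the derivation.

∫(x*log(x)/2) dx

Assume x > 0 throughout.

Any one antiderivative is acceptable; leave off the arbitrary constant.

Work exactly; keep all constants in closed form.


Step 1. Integrate ∫(x*log(x)/2) dx by parts with u = log(x), dv = (x/2) dx, so v = x**2/4 [assuming x > 0]: now x**2*log(x)/4 + ∫(-x/4) dx.
Step 2. Evaluate the standard form: now x**2*log(x)/4 - x**2/8.
Answer: x**2*log(x)/4 - x**2/8.


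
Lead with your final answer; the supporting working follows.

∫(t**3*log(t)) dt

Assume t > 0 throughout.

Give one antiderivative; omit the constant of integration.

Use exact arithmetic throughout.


The answer is t**4*log(t)/4 - t**4/16.
Step 1. Integrate ∫(t**3*log(t)) dt by parts with u = log(t), dv = (t**3) dt, so v = t**4/4 [assuming t > 0]: now t**4*log(t)/4 + ∫(-t**3/4) dt.
Step 2. Evaluate the standard form: now t**4*log(t)/4 - t**4/16.
Answer: t**4*log(t)/4 - t**4/16.


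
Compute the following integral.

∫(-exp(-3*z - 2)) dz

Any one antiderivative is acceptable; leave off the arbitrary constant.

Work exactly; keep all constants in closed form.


Answer: exp(-3*z - 2)/3.


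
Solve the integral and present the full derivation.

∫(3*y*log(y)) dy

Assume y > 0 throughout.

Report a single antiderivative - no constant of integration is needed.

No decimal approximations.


Step 1. Integrate ∫(3*y*log(y)) dy by parts with u = log(y), dv = (3*y) dy, so v = 3*y**2/2 [assuming y > 0]: now 3*y**2*log(y)/2 + ∫(-3*y/2) dy.
Step 2. Evaluate the standard form: now 3*y**2*log(y)/2 - 3*y**2/4.
Answer: 3*y**2*log(y)/2 - 3*y**2/4.


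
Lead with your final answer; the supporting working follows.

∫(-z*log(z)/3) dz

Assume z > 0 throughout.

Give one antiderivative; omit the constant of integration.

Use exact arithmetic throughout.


The answer is -z**2*log(z)/6 + z**2/12.
Step 1. Integrate ∫(-z*log(z)/3) dz by parts with u = log(z), dv = (-z/3) dz, so v = -z**2/6 [assuming z > 0]: now -z**2*log(z)/6 + ∫(z/6) dz.
Step 2. Evaluate the standard form: now -z**2*log(z)/6 + z**2/12.
Answer: -z**2*log(z)/6 + z**2/12.


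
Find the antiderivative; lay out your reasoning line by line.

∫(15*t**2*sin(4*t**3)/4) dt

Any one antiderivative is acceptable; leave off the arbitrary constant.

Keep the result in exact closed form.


Step 1. Substitute u = t**3, turning ∫(15*t**2*sin(4*t**3)/4) dt into ∫(5*sin(4*u)/4) du: now ∫(5*sin(4*u)/4) du.
Step 2. Evaluate the standard form: now -5*cos(4*u)/16.
Step 3. Substitute back u = t**3: now -5*cos(4*t**3)/16.
Answer: -5*cos(4*t**3)/16.


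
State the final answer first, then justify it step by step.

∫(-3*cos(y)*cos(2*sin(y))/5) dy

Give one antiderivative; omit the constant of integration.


The answer is -3*sin(2*sin(y))/10.
Step 1. Substitute u = sin(y), turning ∫(-3*cos(y)*cos(2*sin(y))/5) dy into ∫(-3*cos(2*u)/5) du: now ∫(-3*cos(2*u)/5) du.
Step 2. Evaluate the standard form: now -3*sin(2*u)/10.
Step 3. Substitute back u = sin(y): now -3*sin(2*sin(y))/10.
Answer: -3*sin(2*sin(y))/10.


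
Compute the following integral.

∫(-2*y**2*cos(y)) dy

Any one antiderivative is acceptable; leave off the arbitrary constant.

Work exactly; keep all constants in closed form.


Answer: -2*y**2*sin(y) - 4*y*cos(y) + 4*sin(y).


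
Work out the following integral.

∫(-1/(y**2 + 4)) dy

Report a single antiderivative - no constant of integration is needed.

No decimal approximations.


Answer: -atan(y/2)/2.


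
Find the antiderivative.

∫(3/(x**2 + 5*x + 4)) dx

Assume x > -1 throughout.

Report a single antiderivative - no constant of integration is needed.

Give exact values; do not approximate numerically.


Answer: log(x + 1) - log(x + 4).


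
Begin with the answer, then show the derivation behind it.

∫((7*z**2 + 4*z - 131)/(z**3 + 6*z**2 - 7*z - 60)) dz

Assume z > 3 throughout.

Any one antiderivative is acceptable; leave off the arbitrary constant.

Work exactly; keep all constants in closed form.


The answer is -log(z - 3) + 5*log(z + 4) + 3*log(z + 5).
Step 1. Decompose ∫((7*z**2 + 4*z - 131)/(z**3 + 6*z**2 - 7*z - 60)) dz by partial fractions, (7*z**2 + 4*z - 131)/(z**3 + 6*z**2 - 7*z - 60) = 3/(z + 5) + 5/(z + 4) - 1/(z - 3): now ∫(-1/(z - 3)) dz + ∫(5/(z + 4)) dz + ∫(3/(z + 5)) dz.
Step 2. Evaluate the standard form [assuming z > -5]: now 3*log(z + 5) + ∫(-1/(z - 3)) dz + ∫(5/(z + 4)) dz.
Step 3. Evaluate the standard form [assuming z > 3]: now -log(z - 3) + 3*log(z + 5) + ∫(5/(z + 4)) dz.
Step 4. Evaluate the standard form [assuming z > -4]: now -log(z - 3) + 5*log(z + 4) + 3*log(z + 5).
Answer: -log(z - 3) + 5*log(z + 4) + 3*log(z + 5).


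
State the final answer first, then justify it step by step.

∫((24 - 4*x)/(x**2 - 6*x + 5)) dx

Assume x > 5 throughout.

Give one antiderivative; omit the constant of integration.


The answer is log(x - 5) - 5*log(x - 1).
Step 1. Decompose ∫((24 - 4*x)/(x**2 - 6*x + 5)) dx by partial fractions, (24 - 4*x)/(x**2 - 6*x + 5) = -5/(x - 1) + 1/(x - 5): now ∫(1/(x - 5)) dx + ∫(-5/(x - 1)) dx.
Step 2. Evaluate the standard form [assuming x > 5]: now log(x - 5) + ∫(-5/(x - 1)) dx.
Step 3. Evaluate the standard form [assuming x > 1]: now log(x - 5) - 5*log(x - 1).
Answer: log(x - 5) - 5*log(x - 1).


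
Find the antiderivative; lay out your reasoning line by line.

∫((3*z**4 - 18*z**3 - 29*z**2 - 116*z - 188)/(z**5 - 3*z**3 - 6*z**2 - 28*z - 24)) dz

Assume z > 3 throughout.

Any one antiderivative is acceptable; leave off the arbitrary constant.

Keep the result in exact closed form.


Step 1. Decompose ∫((3*z**4 - 18*z**3 - 29*z**2 - 116*z - 188)/(z**5 - 3*z**3 - 6*z**2 - 28*z - 24)) dz by partial fractions, (3*z**4 - 18*z**3 - 29*z**2 - 116*z - 188)/(z**5 - 3*z**3 - 6*z**2 - 28*z - 24) = 4/(z**2 + 4) + 3/(z + 2) + 4/(z + 1) - 4/(z - 3): now ∫(-4/(z - 3)) dz + ∫(4/(z + 1)) dz + ∫(3/(z + 2)) dz + ∫(4/(z**2 + 4)) dz.
Step 2. Evaluate the standard form [assuming z > -1]: now 4*log(z + 1) + ∫(-4/(z - 3)) dz + ∫(3/(z + 2)) dz + ∫(4/(z**2 + 4)) dz.
Step 3. Evaluate the standard form [assuming z > -2]: now 4*log(z + 1) + 3*log(z + 2) + ∫(-4/(z - 3)) dz + ∫(4/(z**2 + 4)) dz.
Step 4. Evaluate the standard form [assuming z > 3]: now -4*log(z - 3) + 4*log(z + 1) + 3*log(z + 2) + ∫(4/(z**2 + 4)) dz.
Step 5. Evaluate the standard form: now -4*log(z - 3) + 4*log(z + 1) + 3*log(z + 2) + 2*atan(z/2).
Answer: -4*log(z - 3) + 4*log(z + 1) + 3*log(z + 2) + 2*atan(z/2).


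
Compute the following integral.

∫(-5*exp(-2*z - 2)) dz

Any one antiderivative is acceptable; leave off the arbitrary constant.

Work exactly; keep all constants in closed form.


Answer: 5*exp(-2*z - 2)/2.


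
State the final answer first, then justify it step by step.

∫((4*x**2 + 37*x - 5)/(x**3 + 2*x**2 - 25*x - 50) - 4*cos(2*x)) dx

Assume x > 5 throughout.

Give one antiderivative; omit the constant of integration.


The answer is 4*log(x - 5) + 3*log(x + 2) - 3*log(x + 5) - 2*sin(2*x).
Step 1. Rewrite: now ∫((4*x**2 + 37*x - 5)/(x**3 + 2*x**2 - 25*x - 50)) dx + ∫(-4*cos(2*x)) dx.
Step 2. Decompose ∫((4*x**2 + 37*x - 5)/(x**3 + 2*x**2 - 25*x - 50)) dx by partial fractions, (4*x**2 + 37*x - 5)/(x**3 + 2*x**2 - 25*x - 50) = -3/(x + 5) + 3/(x + 2) + 4/(x - 5): now ∫(4/(x - 5)) dx + ∫(3/(x + 2)) dx + ∫(-3/(x + 5)) dx + ∫(-4*cos(2*x)) dx.
Step 3. Evaluate the standard form [assuming x > 5]: now 4*log(x - 5) + ∫(3/(x + 2)) dx + ∫(-3/(x + 5)) dx + ∫(-4*cos(2*x)) dx.
Step 4. Evaluate the standard form [assuming x > -5]: now 4*log(x - 5) - 3*log(x + 5) + ∫(3/(x + 2)) dx + ∫(-4*cos(2*x)) dx.
Step 5. Evaluate the standard form [assuming x > -2]: now 4*log(x - 5) + 3*log(x + 2) - 3*log(x + 5) + ∫(-4*cos(2*x)) dx.
Step 6. Evaluate the standard form: now 4*log(x - 5) + 3*log(x + 2) - 3*log(x + 5) - 2*sin(2*x).
Answer: 4*log(x - 5) + 3*log(x + 2) - 3*log(x + 5) - 2*sin(2*x).


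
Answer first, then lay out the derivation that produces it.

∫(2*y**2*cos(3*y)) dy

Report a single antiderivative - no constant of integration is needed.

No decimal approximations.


The answer is 2*y**2*sin(3*y)/3 + 4*y*cos(3*y)/9 - 4*sin(3*y)/27.
Step 1. Integrate ∫(2*y**2*cos(3*y)) dy by parts with u = y**2, dv = (2*cos(3*y)) dy, so v = 2*sin(3*y)/3: now 2*y**2*sin(3*y)/3 + ∫(-4*y*sin(3*y)/3) dy.
Step 2. Integrate ∫(-4*y*sin(3*y)/3) dy by parts with u = y, dv = (-4*sin(3*y)/3) dy, so v = 4*cos(3*y)/9: now 2*y**2*sin(3*y)/3 + 4*y*cos(3*y)/9 + ∫(-4*cos(3*y)/9) dy.
Step 3. Evaluate the standard form: now 2*y**2*sin(3*y)/3 + 4*y*cos(3*y)/9 - 4*sin(3*y)/27.
Answer: 2*y**2*sin(3*y)/3 + 4*y*cos(3*y)/9 - 4*sin(3*y)/27.


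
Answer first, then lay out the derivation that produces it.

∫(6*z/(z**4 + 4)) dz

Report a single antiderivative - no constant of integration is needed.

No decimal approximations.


The answer is 3*atan(z**2/2)/2.
Step 1. Substitute u = z**2, turning ∫(6*z/(z**4 + 4)) dz into ∫(3/(u**2 + 4)) du: now ∫(3/(u**2 + 4)) du.
Step 2. Evaluate the standard form: now 3*atan(u/2)/2.
Step 3. Substitute back u = z**2: now 3*atan(z**2/2)/2.
Answer: 3*atan(z**2/2)/2.


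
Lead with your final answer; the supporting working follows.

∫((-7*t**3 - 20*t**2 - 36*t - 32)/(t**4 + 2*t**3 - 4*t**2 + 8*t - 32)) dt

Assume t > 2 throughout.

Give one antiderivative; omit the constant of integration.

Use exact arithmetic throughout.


The answer is -5*log(t - 2) - 2*log(t + 4) - 2*atan(t/2).
Step 1. Decompose ∫((-7*t**3 - 20*t**2 - 36*t - 32)/(t**4 + 2*t**3 - 4*t**2 + 8*t - 32)) dt by partial fractions, (-7*t**3 - 20*t**2 - 36*t - 32)/(t**4 + 2*t**3 - 4*t**2 + 8*t - 32) = -4/(t**2 + 4) - 2/(t + 4) - 5/(t - 2): now ∫(-5/(t - 2)) dt + ∫(-2/(t + 4)) dt + ∫(-4/(t**2 + 4)) dt.
Step 2. Evaluate the standard form [assuming t > -4]: now -2*log(t + 4) + ∫(-5/(t - 2)) dt + ∫(-4/(t**2 + 4)) dt.
Step 3. Evaluate the standard form [assuming t > 2]: now -5*log(t - 2) - 2*log(t + 4) + ∫(-4/(t**2 + 4)) dt.
Step 4. Evaluate the standard form: now -5*log(t - 2) - 2*log(t + 4) - 2*atan(t/2).
Answer: -5*log(t - 2) - 2*log(t + 4) - 2*atan(t/2).


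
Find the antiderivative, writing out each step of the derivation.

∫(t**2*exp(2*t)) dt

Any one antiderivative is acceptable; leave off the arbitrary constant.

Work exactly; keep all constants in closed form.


Step 1. Integrate ∫(t**2*exp(2*t)) dt by parts with u = t**2, dv = (exp(2*t)) dt, so v = exp(2*t)/2: now t**2*exp(2*t)/2 + ∫(-t*exp(2*t)) dt.
Step 2. Integrate ∫(-t*exp(2*t)) dt by parts with u = t, dv = (-exp(2*t)) dt, so v = -exp(2*t)/2: now t**2*exp(2*t)/2 - t*exp(2*t)/2 + ∫(exp(2*t)/2) dt.
Step 3. Evaluate the standard form: now t**2*exp(2*t)/2 - t*exp(2*t)/2 + exp(2*t)/4.
Answer: t**2*exp(2*t)/2 - t*exp(2*t)/2 + exp(2*t)/4.


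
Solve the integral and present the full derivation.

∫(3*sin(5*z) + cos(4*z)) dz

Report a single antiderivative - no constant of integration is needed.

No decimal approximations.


Step 1. Rewrite: now ∫(3*sin(5*z)) dz + ∫(cos(4*z)) dz.
Step 2. Evaluate the standard form: now -3*cos(5*z)/5 + ∫(cos(4*z)) dz.
Step 3. Evaluate the standard form: now sin(4*z)/4 - 3*cos(5*z)/5.
Answer: sin(4*z)/4 - 3*cos(5*z)/5.


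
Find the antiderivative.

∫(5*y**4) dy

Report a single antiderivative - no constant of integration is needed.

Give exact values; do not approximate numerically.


Answer: y**5.


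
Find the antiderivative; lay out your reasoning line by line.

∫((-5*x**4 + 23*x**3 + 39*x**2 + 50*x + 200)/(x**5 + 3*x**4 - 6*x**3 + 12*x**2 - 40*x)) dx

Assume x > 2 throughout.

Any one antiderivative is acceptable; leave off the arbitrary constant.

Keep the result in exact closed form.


Step 1. Decompose ∫((-5*x**4 + 23*x**3 + 39*x**2 + 50*x + 200)/(x**5 + 3*x**4 - 6*x**3 + 12*x**2 - 40*x)) dx by partial fractions, (-5*x**4 + 23*x**3 + 39*x**2 + 50*x + 200)/(x**5 + 3*x**4 - 6*x**3 + 12*x**2 - 40*x) = 3/(x**2 + 4) - 5/(x + 5) + 5/(x - 2) - 5/x: now ∫(-5/x) dx + ∫(5/(x - 2)) dx + ∫(-5/(x + 5)) dx + ∫(3/(x**2 + 4)) dx.
Step 2. Evaluate the standard form [assuming x > 2]: now 5*log(x - 2) + ∫(-5/x) dx + ∫(-5/(x + 5)) dx + ∫(3/(x**2 + 4)) dx.
Step 3. Evaluate the standard form [assuming x > -5]: now 5*log(x - 2) - 5*log(x + 5) + ∫(-5/x) dx + ∫(3/(x**2 + 4)) dx.
Step 4. Evaluate the standard form [assuming x > 0]: now -5*log(x) + 5*log(x - 2) - 5*log(x + 5) + ∫(3/(x**2 + 4)) dx.
Step 5. Evaluate the standard form: now -5*log(x) + 5*log(x - 2) - 5*log(x + 5) + 3*atan(x/2)/2.
Answer: -5*log(x) + 5*log(x - 2) - 5*log(x + 5) + 3*atan(x/2)/2.


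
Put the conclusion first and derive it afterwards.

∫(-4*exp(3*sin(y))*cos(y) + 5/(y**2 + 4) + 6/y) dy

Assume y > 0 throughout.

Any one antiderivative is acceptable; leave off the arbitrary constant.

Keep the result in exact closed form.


The answer is -4*exp(3*sin(y))/3 + 6*log(y) + 5*atan(y/2)/2.
Step 1. Rewrite: now ∫(6/y) dy + ∫(-4*exp(3*sin(y))*cos(y)) dy + ∫(5/(y**2 + 4)) dy.
Step 2. Evaluate the standard form [assuming y > 0]: now 6*log(y) + ∫(-4*exp(3*sin(y))*cos(y)) dy + ∫(5/(y**2 + 4)) dy.
Step 3. Evaluate the standard form: now 6*log(y) + 5*atan(y/2)/2 + ∫(-4*exp(3*sin(y))*cos(y)) dy.
Step 4. Substitute u = sin(y), turning ∫(-4*exp(3*sin(y))*cos(y)) dy into ∫(-4*exp(3*u)) du: now 6*log(y) + 5*atan(y/2)/2 + ∫(-4*exp(3*u)) du.
Step 5. Evaluate the standard form: now -4*exp(3*u)/3 + 6*log(y) + 5*atan(y/2)/2.
Step 6. Substitute back u = sin(y): now -4*exp(3*sin(y))/3 + 6*log(y) + 5*atan(y/2)/2.
Answer: -4*exp(3*sin(y))/3 + 6*log(y) + 5*atan(y/2)/2.


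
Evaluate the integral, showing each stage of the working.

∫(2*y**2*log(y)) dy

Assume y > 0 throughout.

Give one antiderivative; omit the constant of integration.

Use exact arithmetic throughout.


Step 1. Integrate ∫(2*y**2*log(y)) dy by parts with u = log(y), dv = (2*y**2) dy, so v = 2*y**3/3 [assuming y > 0]: now 2*y**3*log(y)/3 + ∫(-2*y**2/3) dy.
Step 2. Evaluate the standard form: now 2*y**3*log(y)/3 - 2*y**3/9.
Answer: 2*y**3*log(y)/3 - 2*y**3/9.


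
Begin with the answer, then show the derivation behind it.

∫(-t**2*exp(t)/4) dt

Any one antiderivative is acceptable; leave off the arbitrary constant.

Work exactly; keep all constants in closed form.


The answer is -t**2*exp(t)/4 + t*exp(t)/2 - exp(t)/2.
Step 1. Integrate ∫(-t**2*exp(t)/4) dt by parts with u = t**2, dv = (-exp(t)/4) dt, so v = -exp(t)/4: now -t**2*exp(t)/4 + ∫(t*exp(t)/2) dt.
Step 2. Integrate ∫(t*exp(t)/2) dt by parts with u = t, dv = (exp(t)/2) dt, so v = exp(t)/2: now -t**2*exp(t)/4 + t*exp(t)/2 + ∫(-exp(t)/2) dt.
Step 3. Evaluate the standard form: now -t**2*exp(t)/4 + t*exp(t)/2 - exp(t)/2.
Answer: -t**2*exp(t)/4 + t*exp(t)/2 - exp(t)/2.


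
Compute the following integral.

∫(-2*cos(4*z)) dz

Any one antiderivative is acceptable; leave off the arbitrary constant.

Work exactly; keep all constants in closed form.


Answer: -sin(4*z)/2.


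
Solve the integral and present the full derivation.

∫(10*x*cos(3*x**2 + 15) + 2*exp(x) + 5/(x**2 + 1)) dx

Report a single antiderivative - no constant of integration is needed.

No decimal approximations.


Step 1. Rewrite: now ∫(10*x*cos(3*x**2 + 15)) dx + ∫(5/(x**2 + 1)) dx + ∫(2*exp(x)) dx.
Step 2. Substitute u = x**2 + 5, turning ∫(10*x*cos(3*x**2 + 15)) dx into ∫(5*cos(3*u)) du: now ∫(5/(x**2 + 1)) dx + ∫(2*exp(x)) dx + ∫(5*cos(3*u)) du.
Step 3. Evaluate the standard form: now 5*sin(3*u)/3 + ∫(5/(x**2 + 1)) dx + ∫(2*exp(x)) dx.
Step 4. Substitute back u = x**2 + 5: now 5*sin(3*x**2 + 15)/3 + ∫(5/(x**2 + 1)) dx + ∫(2*exp(x)) dx.
Step 5. Evaluate the standard form: now 5*sin(3*x**2 + 15)/3 + 5*atan(x) + ∫(2*exp(x)) dx.
Step 6. Evaluate the standard form: now 2*exp(x) + 5*sin(3*x**2 + 15)/3 + 5*atan(x).
Answer: 2*exp(x) + 5*sin(3*x**2 + 15)/3 + 5*atan(x).


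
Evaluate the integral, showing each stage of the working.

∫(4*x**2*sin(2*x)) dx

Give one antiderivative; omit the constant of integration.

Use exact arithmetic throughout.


Step 1. Integrate ∫(4*x**2*sin(2*x)) dx by parts with u = x**2, dv = (4*sin(2*x)) dx, so v = -2*cos(2*x): now -2*x**2*cos(2*x) + ∫(4*x*cos(2*x)) dx.
Step 2. Integrate ∫(4*x*cos(2*x)) dx by parts with u = x, dv = (4*cos(2*x)) dx, so v = 2*sin(2*x): now -2*x**2*cos(2*x) + 2*x*sin(2*x) + ∫(-2*sin(2*x)) dx.
Step 3. Evaluate the standard form: now -2*x**2*cos(2*x) + 2*x*sin(2*x) + cos(2*x).
Answer: -2*x**2*cos(2*x) + 2*x*sin(2*x) + cos(2*x).


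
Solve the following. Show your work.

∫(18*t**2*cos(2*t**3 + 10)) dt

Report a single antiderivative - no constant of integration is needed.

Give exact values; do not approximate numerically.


Step 1. Substitute u = t**3 + 5, turning ∫(18*t**2*cos(2*t**3 + 10)) dt into ∫(6*cos(2*u)) du: now ∫(6*cos(2*u)) du.
Step 2. Evaluate the standard form: now 3*sin(2*u).
Step 3. Substitute back u = t**3 + 5: now 3*sin(2*t**3 + 10).
Answer: 3*sin(2*t**3 + 10).


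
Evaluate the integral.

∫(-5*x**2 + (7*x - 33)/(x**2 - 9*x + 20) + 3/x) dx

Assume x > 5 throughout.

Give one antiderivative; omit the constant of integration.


Answer: -5*x**3/3 + 3*log(x) + 2*log(x - 5) + 5*log(x - 4).


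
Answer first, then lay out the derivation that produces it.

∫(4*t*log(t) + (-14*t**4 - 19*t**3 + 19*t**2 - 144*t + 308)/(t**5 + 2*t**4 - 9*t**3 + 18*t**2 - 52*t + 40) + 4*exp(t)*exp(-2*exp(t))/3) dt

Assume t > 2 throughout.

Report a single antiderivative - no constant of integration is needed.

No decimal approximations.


The answer is 2*t**2*log(t) - t**2 - 5*log(t - 2) - 5*log(t - 1) - 4*log(t + 5) + 2*atan(t/2) - 2*exp(-2*exp(t))/3.
Step 1. Rewrite: now ∫(4*t*log(t)) dt + ∫((-14*t**4 - 19*t**3 + 19*t**2 - 144*t + 308)/(t**5 + 2*t**4 - 9*t**3 + 18*t**2 - 52*t + 40)) dt + ∫(4*exp(t)*exp(-2*exp(t))/3) dt.
Step 2. Decompose ∫((-14*t**4 - 19*t**3 + 19*t**2 - 144*t + 308)/(t**5 + 2*t**4 - 9*t**3 + 18*t**2 - 52*t + 40)) dt by partial fractions, (-14*t**4 - 19*t**3 + 19*t**2 - 144*t + 308)/(t**5 + 2*t**4 - 9*t**3 + 18*t**2 - 52*t + 40) = 4/(t**2 + 4) - 4/(t + 5) - 5/(t - 1) - 5/(t - 2): now ∫(4*t*log(t)) dt + ∫(4*exp(t)*exp(-2*exp(t))/3) dt + ∫(-5/(t - 2)) dt + ∫(-5/(t - 1)) dt + ∫(-4/(t + 5)) dt + ∫(4/(t**2 + 4)) dt.
Step 3. Evaluate the standard form [assuming t > 1]: now -5*log(t - 1) + ∫(4*t*log(t)) dt + ∫(4*exp(t)*exp(-2*exp(t))/3) dt + ∫(-5/(t - 2)) dt + ∫(-4/(t + 5)) dt + ∫(4/(t**2 + 4)) dt.
Step 4. Evaluate the standard form [assuming t > 2]: now -5*log(t - 2) - 5*log(t - 1) + ∫(4*t*log(t)) dt + ∫(4*exp(t)*exp(-2*exp(t))/3) dt + ∫(-4/(t + 5)) dt + ∫(4/(t**2 + 4)) dt.
Step 5. Evaluate the standard form [assuming t > -5]: now -5*log(t - 2) - 5*log(t - 1) - 4*log(t + 5) + ∫(4*t*log(t)) dt + ∫(4*exp(t)*exp(-2*exp(t))/3) dt + ∫(4/(t**2 + 4)) dt.
Step 6. Evaluate the standard form: now -5*log(t - 2) - 5*log(t - 1) - 4*log(t + 5) + 2*atan(t/2) + ∫(4*t*log(t)) dt + ∫(4*exp(t)*exp(-2*exp(t))/3) dt.
Step 7. Substitute u = exp(t), turning ∫(4*exp(t)*exp(-2*exp(t))/3) dt into ∫(4*exp(-2*u)/3) du: now -5*log(t - 2) - 5*log(t - 1) - 4*log(t + 5) + 2*atan(t/2) + ∫(4*t*log(t)) dt + ∫(4*exp(-2*u)/3) du.
Step 8. Evaluate the standard form: now -5*log(t - 2) - 5*log(t - 1) - 4*log(t + 5) + 2*atan(t/2) + ∫(4*t*log(t)) dt - 2*exp(-2*u)/3.
Step 9. Substitute back u = exp(t): now -5*log(t - 2) - 5*log(t - 1) - 4*log(t + 5) + 2*atan(t/2) + ∫(4*t*log(t)) dt - 2*exp(-2*exp(t))/3.
Step 10. Integrate ∫(4*t*log(t)) dt by parts with u = log(t), dv = (4*t) dt, so v = 2*t**2 [assuming t > 0]: now 2*t**2*log(t) - 5*log(t - 2) - 5*log(t - 1) - 4*log(t + 5) + 2*atan(t/2) + ∫(-2*t) dt - 2*exp(-2*exp(t))/3.
Step 11. Evaluate the standard form: now 2*t**2*log(t) - t**2 - 5*log(t - 2) - 5*log(t - 1) - 4*log(t + 5) + 2*atan(t/2) - 2*exp(-2*exp(t))/3.
Answer: 2*t**2*log(t) - t**2 - 5*log(t - 2) - 5*log(t - 1) - 4*log(t + 5) + 2*atan(t/2) - 2*exp(-2*exp(t))/3.
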